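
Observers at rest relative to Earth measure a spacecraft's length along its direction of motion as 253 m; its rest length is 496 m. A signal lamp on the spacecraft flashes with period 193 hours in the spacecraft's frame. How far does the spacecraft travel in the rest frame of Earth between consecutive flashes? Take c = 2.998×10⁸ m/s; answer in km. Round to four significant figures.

3.512×10^11 km

From L = L₀/γ: γ = 496/253 = 1.96047.
β = √(1 − 1/γ²) = 0.86013. Lab-frame period = γτ = 1.96047×193 hours = 378.37 hours. Distance = βc × γτ = 0.86013 × 2.998×10⁸ m/s × 1362132 s = 3.5125×10^14 m = 3.512×10^11 km.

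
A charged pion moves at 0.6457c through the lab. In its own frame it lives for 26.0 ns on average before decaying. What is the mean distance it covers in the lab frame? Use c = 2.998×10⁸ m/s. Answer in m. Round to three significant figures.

6.59 m

With β = 0.6457, γ = 1/√(1 − 0.6457²) = 1/√0.58307151 = 1.3096.
Lab-frame lifetime: Δt = γτ = 1.3096 × 26.0 ns = 34.05 ns.
Distance: d = vΔt = 0.6457 × 2.998×10⁸ m/s × 3.4050×10^-8 s = 6.59 m.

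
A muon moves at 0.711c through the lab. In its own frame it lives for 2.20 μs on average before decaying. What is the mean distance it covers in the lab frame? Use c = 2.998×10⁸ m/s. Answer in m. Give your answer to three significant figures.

γ = 1/√(1 − β²) = 1/√(1 − 0.505521) = 1/√0.494479 = 1/0.703192 = 1.4221.
Lab-frame lifetime: Δt = γτ = 1.4221 × 2.20 μs = 3.1286 μs.
Distance: d = vΔt = 0.711 × 2.998×10⁸ m/s × 3.1286×10^-6 s = 667 m.

667 m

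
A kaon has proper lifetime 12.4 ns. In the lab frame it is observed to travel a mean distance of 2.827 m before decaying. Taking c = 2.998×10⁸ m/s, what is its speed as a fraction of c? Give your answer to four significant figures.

Lab distance = (lab lifetime)·v = γτ·βc, so βγ = d/(cτ) = 2.827/(2.998×10⁸ × 1.240×10^-8) = 0.76045.
With βγ = 0.76045: γ² = 1 + (βγ)² = 1.578284, and β = (βγ)/γ = 0.76045/1.2563 = 0.6053.

0.6053c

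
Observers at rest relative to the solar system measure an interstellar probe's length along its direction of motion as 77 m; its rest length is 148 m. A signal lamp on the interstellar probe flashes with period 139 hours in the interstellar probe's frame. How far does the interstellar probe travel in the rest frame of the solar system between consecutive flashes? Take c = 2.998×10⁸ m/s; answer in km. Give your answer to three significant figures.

From L = L₀/γ: γ = 148/77 = 1.92208.
β = √(1 − 1/γ²) = 0.854. Lab-frame period = γτ = 1.92208×139 hours = 267.17 hours. Distance = βc × γτ = 0.854 × 2.998×10⁸ m/s × 961812 s = 2.4625×10^14 m = 2.46×10^11 km.

2.46×10^11 km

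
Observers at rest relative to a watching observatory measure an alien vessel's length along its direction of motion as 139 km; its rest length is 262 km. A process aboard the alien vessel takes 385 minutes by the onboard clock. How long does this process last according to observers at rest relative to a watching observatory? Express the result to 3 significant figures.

γ = L₀/L = 262/139 = 1.88489.
Δt = γΔτ = 1.88489 × 385 = 726 minutes.

726 minutes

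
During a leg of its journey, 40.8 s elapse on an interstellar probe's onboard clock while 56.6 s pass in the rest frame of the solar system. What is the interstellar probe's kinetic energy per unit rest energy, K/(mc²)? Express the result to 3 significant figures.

From Δt = γΔτ: γ = 56.6/40.8 = 1.38725.
K/(mc²) = γ − 1 = 1.38725 − 1 = 0.387.

0.387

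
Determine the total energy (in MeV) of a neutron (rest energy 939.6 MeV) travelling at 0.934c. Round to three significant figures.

2630 MeV

Lorentz factor: γ = (1 − 0.872356)^(−1/2) = 2.799.
Total energy: E = γmc² = 2.799 × 939.6 MeV = 2630 MeV.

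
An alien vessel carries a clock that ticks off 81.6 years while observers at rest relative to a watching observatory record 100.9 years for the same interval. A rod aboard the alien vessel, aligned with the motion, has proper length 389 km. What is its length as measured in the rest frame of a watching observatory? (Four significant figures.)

314.6 km

From Δt = γΔτ: γ = 100.9/81.6 = 1.23652.
L = L₀/γ = 389/1.23652 = 314.6 km.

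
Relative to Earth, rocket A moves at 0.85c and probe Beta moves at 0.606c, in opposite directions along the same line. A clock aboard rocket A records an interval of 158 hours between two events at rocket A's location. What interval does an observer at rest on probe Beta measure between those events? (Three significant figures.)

Speed of rocket A in probe Beta's frame: u = (v_A + v_B)/(1 + v_A v_B/c²) = (0.85 + 0.606)/(1 + 0.85×0.606) = 1.456/1.5151 = 0.96099; |u| = 0.96099c.
At |u| = 0.96099c, γ = (1 − 0.923502)^(−1/2) = 3.6156.
Rocket A's interval is proper; time dilation gives Δt_B = γΔτ = 3.6156 × 158 hours = 571 hours.

571 hours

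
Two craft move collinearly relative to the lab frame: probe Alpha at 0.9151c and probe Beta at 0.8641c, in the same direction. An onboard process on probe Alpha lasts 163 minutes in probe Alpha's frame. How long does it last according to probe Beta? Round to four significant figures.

Speed of probe Alpha in probe Beta's frame: u = (v_A − v_B)/(1 − v_A v_B/c²) = (0.9151 − 0.8641)/(1 − 0.9151×0.8641) = 0.051/0.20926209 = 0.24371; |u| = 0.24371c.
At |u| = 0.24371c, γ = (1 − 0.0593946)^(−1/2) = 1.0311.
Probe Alpha's interval is proper; time dilation gives Δt_B = γΔτ = 1.0311 × 163 minutes = 168.1 minutes.

168.1 minutes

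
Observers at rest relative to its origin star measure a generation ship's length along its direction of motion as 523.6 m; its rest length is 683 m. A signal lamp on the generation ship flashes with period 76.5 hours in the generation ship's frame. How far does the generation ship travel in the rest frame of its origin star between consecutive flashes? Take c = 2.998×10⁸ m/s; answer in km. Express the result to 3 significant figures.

From L = L₀/γ: γ = 683/523.6 = 1.30443.
β = √(1 − 1/γ²) = 0.6421. Lab-frame period = γτ = 1.30443×76.5 hours = 99.789 hours. Distance = βc × γτ = 0.6421 × 2.998×10⁸ m/s × 359240.4 s = 6.9154×10^13 m = 6.92×10^10 km.

6.92×10^10 km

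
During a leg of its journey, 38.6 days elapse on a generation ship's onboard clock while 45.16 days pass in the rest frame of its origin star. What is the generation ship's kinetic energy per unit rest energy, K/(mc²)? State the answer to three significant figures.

γ = Δt/Δτ = 45.16/38.6 = 1.16995.
K/(mc²) = γ − 1 = 1.16995 − 1 = 0.170.

0.170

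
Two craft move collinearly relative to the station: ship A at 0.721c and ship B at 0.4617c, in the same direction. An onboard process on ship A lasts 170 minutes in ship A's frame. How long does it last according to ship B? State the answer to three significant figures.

185 minutes

The velocity of ship A relative to ship B is (0.721 − 0.4617)c / (1 − 0.721×0.4617) = 0.38869c; relative speed 0.38869c.
γ for this relative speed: γ = 1/√(1 − 0.15108) = 1.0853.
Ship A's interval is proper; time dilation gives Δt_B = γΔτ = 1.0853 × 170 minutes = 185 minutes.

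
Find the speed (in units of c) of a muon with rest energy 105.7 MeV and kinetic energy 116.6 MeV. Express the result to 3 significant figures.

0.880c

γ = 1 + K/(mc²) = 1 + 116.6/105.7 = 2.1031.
β = √(1 − 1/γ²) = √(1 − 0.226089) = √0.773911 = 0.880.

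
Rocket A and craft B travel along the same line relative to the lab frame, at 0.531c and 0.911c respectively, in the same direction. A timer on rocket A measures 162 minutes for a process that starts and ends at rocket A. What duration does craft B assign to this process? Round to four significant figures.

239.3 minutes

The velocity of rocket A relative to craft B is (0.531 − 0.911)c / (1 − 0.531×0.911) = −0.73606c; relative speed 0.73606c.
At |u| = 0.73606c, γ = (1 − 0.541784)^(−1/2) = 1.4773.
Rocket A's interval is proper; time dilation gives Δt_B = γΔτ = 1.4773 × 162 minutes = 239.3 minutes.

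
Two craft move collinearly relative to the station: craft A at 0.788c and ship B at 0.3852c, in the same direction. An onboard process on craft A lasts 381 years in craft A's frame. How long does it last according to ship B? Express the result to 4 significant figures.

Speed of craft A in ship B's frame: u = (v_A − v_B)/(1 − v_A v_B/c²) = (0.788 − 0.3852)/(1 − 0.788×0.3852) = 0.4028/0.6964624 = 0.57835; |u| = 0.57835c.
γ for this relative speed: γ = 1/√(1 − 0.334489) = 1.2258.
Craft A's interval is proper; time dilation gives Δt_B = γΔτ = 1.2258 × 381 years = 467.0 years.

467.0 years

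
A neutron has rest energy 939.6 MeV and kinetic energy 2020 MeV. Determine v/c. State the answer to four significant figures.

0.9483

K = (γ−1)mc², so γ = 1 + 2020/939.6 = 3.1499.
Then v/c = √(1 − γ⁻²) = √(1 − 0.100787) = √0.899213 = 0.9483.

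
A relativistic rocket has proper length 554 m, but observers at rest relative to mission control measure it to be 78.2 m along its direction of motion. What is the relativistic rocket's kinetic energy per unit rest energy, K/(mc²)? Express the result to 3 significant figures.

6.08

From L = L₀/γ: γ = 554/78.2 = 7.0844.
K/(mc²) = γ − 1 = 7.0844 − 1 = 6.08.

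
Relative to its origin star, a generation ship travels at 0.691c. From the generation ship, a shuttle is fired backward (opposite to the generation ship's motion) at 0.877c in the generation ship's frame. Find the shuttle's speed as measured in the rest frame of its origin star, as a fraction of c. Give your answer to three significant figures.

In units of c, u = (u' + v)/(1 + u'v) with u' = −0.877 and v = 0.691.
Numerator: −0.877 + 0.691 = −0.186. Denominator: 1 + (−0.877)(0.691) = 0.393993.
u = −0.186/0.393993 = −0.47209, so the speed is 0.472c.

0.472c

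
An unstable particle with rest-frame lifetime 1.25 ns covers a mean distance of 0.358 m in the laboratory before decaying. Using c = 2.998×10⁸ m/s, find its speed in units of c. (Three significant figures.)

0.691c

d = βγcτ ⇒ βγ = d/(cτ) = 0.3580 m / (0.37475 m) = 0.9553.
β = (βγ)/√(1+(βγ)²) = 0.9553/√1.912598 = 0.691.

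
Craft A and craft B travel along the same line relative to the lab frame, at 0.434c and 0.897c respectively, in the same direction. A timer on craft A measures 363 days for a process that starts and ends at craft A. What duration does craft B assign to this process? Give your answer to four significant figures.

556.7 days

Transform craft A's velocity into craft B's frame: (0.434 − 0.897)/(1 − 0.434·0.897) = −0.463/0.610702, so the relative speed is 0.75814c.
γ for this relative speed: γ = 1/√(1 − 0.574776) = 1.5335.
The clock on craft A records proper time, so craft B measures Δt = γΔτ = 1.5335 × 363 = 556.7 days.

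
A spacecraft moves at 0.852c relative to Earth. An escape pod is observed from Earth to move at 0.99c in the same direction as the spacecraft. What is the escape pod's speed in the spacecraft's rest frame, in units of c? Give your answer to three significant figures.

0.882c

Transform to the spacecraft's frame: u' = (u − v)/(1 − uv/c²).
u' = (0.99 − 0.852)/(1 − 0.99×0.852) = 0.138/0.15652 = 0.88168.
Speed in the spacecraft's frame: 0.882c (in the same direction).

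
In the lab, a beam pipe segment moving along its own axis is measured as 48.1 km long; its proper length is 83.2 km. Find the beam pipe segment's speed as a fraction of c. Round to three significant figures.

Length contraction gives γ = L₀/L = 83.2/48.1 = 1.7297.
β = √(1 − 1/γ²) = √0.66576 = 0.816.

0.816c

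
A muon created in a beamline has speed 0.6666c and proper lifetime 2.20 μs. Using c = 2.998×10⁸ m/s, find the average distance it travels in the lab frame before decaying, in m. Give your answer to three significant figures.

With β = 0.6666, γ = 1/√(1 − 0.6666²) = 1/√0.55564444 = 1.3415.
Lab-frame lifetime: Δt = γτ = 1.3415 × 2.20 μs = 2.9513 μs.
Distance: d = vΔt = 0.6666 × 2.998×10⁸ m/s × 2.9513×10^-6 s = 590 m.

590 m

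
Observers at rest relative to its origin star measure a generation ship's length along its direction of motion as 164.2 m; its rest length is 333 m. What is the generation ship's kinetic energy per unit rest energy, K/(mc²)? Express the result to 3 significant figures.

Length contraction gives γ = L₀/L = 333/164.2 = 2.02801.
K/(mc²) = γ − 1 = 2.02801 − 1 = 1.03.

1.03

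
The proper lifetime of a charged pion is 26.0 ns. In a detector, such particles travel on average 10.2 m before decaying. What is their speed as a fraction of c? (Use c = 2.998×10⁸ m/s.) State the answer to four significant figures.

d = βγcτ ⇒ βγ = d/(cτ) = 10.20 m / (7.7948 m) = 1.3086.
β = (βγ)/√(1+(βγ)²) = 1.3086/√2.71243 = 0.7946.

0.7946c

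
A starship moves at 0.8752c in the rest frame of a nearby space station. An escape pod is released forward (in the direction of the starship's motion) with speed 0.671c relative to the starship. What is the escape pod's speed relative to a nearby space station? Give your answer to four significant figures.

0.9741c

Relativistic velocity addition: u = (u' + v)/(1 + u'v/c²), with u' = 0.671c and v = 0.8752c.
Numerator: 0.671 + 0.8752 = 1.5462. Denominator: 1 + (0.671)(0.8752) = 1.5872592.
u = 1.5462/1.5872592 = 0.97413, so the speed is 0.9741c.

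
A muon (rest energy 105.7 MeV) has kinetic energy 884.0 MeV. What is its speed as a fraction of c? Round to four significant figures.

γ = 1 + K/(mc²) = 1 + 884.0/105.7 = 9.3633.
β = √(1 − 1/γ²) = √(1 − 0.0114062) = √0.9885938 = 0.9943.

0.9943c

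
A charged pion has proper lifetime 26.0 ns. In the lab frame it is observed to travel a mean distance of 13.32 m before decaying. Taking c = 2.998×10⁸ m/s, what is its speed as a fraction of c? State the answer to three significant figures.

0.863c

d = βγcτ ⇒ βγ = d/(cτ) = 13.32 m / (7.7948 m) = 1.7088.
β = (βγ)/√(1+(βγ)²) = 1.7088/√3.92 = 0.863.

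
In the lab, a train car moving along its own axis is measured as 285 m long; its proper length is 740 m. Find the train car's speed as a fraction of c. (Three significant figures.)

0.923c

Length contraction gives γ = L₀/L = 740/285 = 2.5965.
β = √(1 − 1/γ²) = √0.851672 = 0.923.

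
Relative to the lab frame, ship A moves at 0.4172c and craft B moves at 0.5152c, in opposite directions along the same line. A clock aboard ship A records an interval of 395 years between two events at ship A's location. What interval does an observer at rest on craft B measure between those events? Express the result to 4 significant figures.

The velocity of ship A relative to craft B is (0.4172 + 0.5152)c / (1 + 0.4172×0.5152) = 0.76744c; relative speed 0.76744c.
At |u| = 0.76744c, γ = (1 − 0.588964)^(−1/2) = 1.5598.
Ship A's interval is proper; time dilation gives Δt_B = γΔτ = 1.5598 × 395 years = 616.1 years.

616.1 years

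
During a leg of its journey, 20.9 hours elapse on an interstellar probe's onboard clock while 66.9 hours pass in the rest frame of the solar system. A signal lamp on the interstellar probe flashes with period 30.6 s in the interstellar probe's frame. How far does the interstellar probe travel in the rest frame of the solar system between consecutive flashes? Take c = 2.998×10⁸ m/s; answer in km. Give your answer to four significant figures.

From Δt = γΔτ: γ = 66.9/20.9 = 3.20096.
β = √(1 − 1/γ²) = 0.94995. Lab-frame period = γτ = 3.20096×30.6 s = 97.949 s. Distance = βc × γτ = 0.94995 × 2.998×10⁸ m/s × 97.949 s = 2.7895×10^10 m = 2.790×10^7 km.

2.790×10^7 km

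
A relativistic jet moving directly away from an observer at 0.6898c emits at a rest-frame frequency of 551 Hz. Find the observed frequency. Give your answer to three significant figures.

236 Hz

Relativistic Doppler (source moving away): f_obs = f_src · √((1−β)/(1+β)).
With β = 0.6898: factor = √(0.3102/1.6898) = 0.42845.
f_obs = 551 × 0.42845 = 236 Hz.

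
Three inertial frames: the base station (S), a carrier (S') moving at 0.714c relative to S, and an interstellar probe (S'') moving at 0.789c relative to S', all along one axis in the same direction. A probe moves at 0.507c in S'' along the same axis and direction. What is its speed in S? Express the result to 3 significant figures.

0.987c

Apply u = (u'+v)/(1+u'v) twice. Probe in the carrier frame: (0.507+0.789)/(1+0.507·0.789) = 1.296/1.400023 = 0.9257c.
That velocity, transformed to the rest frame of the base station: (0.9257+0.714)/(1+0.9257·0.714) = 1.6397/1.6609498 = 0.98721c.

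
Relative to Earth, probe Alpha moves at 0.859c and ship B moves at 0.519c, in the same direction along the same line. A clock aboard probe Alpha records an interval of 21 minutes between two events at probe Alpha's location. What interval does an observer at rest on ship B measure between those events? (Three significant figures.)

The velocity of probe Alpha relative to ship B is (0.859 − 0.519)c / (1 − 0.859×0.519) = 0.61352c; relative speed 0.61352c.
At |u| = 0.61352c, γ = (1 − 0.376407)^(−1/2) = 1.2663.
Probe Alpha's interval is proper; time dilation gives Δt_B = γΔτ = 1.2663 × 21 minutes = 26.6 minutes.

26.6 minutes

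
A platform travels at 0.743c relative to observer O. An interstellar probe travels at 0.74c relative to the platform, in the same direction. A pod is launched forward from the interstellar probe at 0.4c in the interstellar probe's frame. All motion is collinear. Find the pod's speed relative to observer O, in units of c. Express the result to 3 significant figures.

Apply u = (u'+v)/(1+u'v) twice. Pod in the platform frame: (0.4+0.74)/(1+0.4·0.74) = 1.14/1.296 = 0.87963c.
That velocity, transformed to the rest frame of observer O: (0.87963+0.743)/(1+0.87963·0.743) = 1.62263/1.65356509 = 0.98129c.

0.981c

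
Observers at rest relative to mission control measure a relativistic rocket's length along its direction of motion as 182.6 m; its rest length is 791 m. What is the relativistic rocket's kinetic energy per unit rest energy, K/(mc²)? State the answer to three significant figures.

3.33

Length contraction gives γ = L₀/L = 791/182.6 = 4.33187.
K/(mc²) = γ − 1 = 4.33187 − 1 = 3.33.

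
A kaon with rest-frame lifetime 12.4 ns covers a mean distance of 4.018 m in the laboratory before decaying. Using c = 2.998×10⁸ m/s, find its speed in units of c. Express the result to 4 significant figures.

Lab distance = (lab lifetime)·v = γτ·βc, so βγ = d/(cτ) = 4.018/(2.998×10⁸ × 1.240×10^-8) = 1.0808.
With βγ = 1.0808: γ² = 1 + (βγ)² = 2.16813, and β = (βγ)/γ = 1.0808/1.47246 = 0.7340.

0.7340c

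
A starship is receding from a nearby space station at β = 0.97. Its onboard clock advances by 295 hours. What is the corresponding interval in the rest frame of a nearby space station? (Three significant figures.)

Lorentz factor: γ = (1 − 0.9409)^(−1/2) = 4.1135.
Time dilation: Δt = γ·Δτ = 4.1135 × 295 = 1210 hours.

1210 hours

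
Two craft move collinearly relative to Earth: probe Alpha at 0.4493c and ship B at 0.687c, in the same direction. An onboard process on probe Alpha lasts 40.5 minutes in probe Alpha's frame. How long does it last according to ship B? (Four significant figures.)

43.13 minutes

Speed of probe Alpha in ship B's frame: u = (v_A − v_B)/(1 − v_A v_B/c²) = (0.4493 − 0.687)/(1 − 0.4493×0.687) = −0.2377/0.6913309 = −0.34383; |u| = 0.34383c.
γ for this relative speed: γ = 1/√(1 − 0.118219) = 1.0649.
Probe Alpha's interval is proper; time dilation gives Δt_B = γΔτ = 1.0649 × 40.5 minutes = 43.13 minutes.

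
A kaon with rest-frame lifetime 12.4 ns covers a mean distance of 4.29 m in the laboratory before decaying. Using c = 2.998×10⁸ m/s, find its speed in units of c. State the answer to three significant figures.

0.756c

Let x = d/(cτ) = 4.290 m / (2.998×10⁸ m/s × 1.240×10^-8 s) = 1.154. Since d = βγcτ, x = βγ = β/√(1−β²).
Solving: β² = x²/(1+x²) = 1.33172/2.33172 = 0.571132, so β = 0.756.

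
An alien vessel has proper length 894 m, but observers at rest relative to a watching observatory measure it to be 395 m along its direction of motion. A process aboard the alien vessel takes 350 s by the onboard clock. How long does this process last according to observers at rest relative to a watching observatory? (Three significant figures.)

Length contraction gives γ = L₀/L = 894/395 = 2.26329.
Δt = γΔτ = 2.26329 × 350 = 792 s.

792 s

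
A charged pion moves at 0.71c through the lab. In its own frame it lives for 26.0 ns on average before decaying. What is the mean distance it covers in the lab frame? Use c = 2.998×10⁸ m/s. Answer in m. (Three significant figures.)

7.86 m

γ = 1/√(1 − β²) = 1/√(1 − 0.5041) = 1/√0.4959 = 1/0.704202 = 1.42.
Lab-frame lifetime: Δt = γτ = 1.42 × 26.0 ns = 36.92 ns.
Distance: d = vΔt = 0.71 × 2.998×10⁸ m/s × 3.6920×10^-8 s = 7.86 m.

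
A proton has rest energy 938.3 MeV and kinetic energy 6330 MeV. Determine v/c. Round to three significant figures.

K = (γ−1)mc², so γ = 1 + 6330/938.3 = 7.7462.
Then v/c = √(1 − γ⁻²) = √(1 − 0.0166657) = √0.9833343 = 0.992.

0.992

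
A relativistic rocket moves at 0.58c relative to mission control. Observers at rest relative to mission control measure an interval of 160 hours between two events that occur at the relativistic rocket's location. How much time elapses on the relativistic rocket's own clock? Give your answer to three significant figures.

130 hours

γ = 1/√(1 − β²) = 1/√(1 − 0.3364) = 1/√0.6636 = 1/0.814616 = 1.2276.
The moving clock records proper time: Δτ = Δt/γ = 160/1.2276 = 130 hours.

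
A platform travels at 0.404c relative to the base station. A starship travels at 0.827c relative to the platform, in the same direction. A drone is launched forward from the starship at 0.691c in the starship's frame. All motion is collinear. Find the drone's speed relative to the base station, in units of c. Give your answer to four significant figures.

Apply u = (u'+v)/(1+u'v) twice. Drone in the platform frame: (0.691+0.827)/(1+0.691·0.827) = 1.518/1.571457 = 0.96598c.
That velocity, transformed to the rest frame of the base station: (0.96598+0.404)/(1+0.96598·0.404) = 1.36998/1.39025592 = 0.98542c.

0.9854c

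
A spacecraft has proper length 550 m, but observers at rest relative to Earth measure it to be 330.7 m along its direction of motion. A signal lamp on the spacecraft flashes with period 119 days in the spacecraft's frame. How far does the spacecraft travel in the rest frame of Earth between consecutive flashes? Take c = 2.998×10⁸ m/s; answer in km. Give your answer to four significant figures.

γ = L₀/L = 550/330.7 = 1.66314.
β = √(1 − 1/γ²) = 0.79904. Lab-frame period = γτ = 1.66314×119 days = 197.91 days. Distance = βc × γτ = 0.79904 × 2.998×10⁸ m/s × 17099424 s = 4.0962×10^15 m = 4.096×10^12 km.

4.096×10^12 km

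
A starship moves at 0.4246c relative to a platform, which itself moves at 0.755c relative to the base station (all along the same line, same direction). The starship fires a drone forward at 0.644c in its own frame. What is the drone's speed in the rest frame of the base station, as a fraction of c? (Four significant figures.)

Compose velocities in two stages. Stage 1 (into S'): u₁ = (0.644+0.4246)/(1+0.644×0.4246) = 0.83914.
Stage 2 (into S): u = (0.83914+0.755)/(1+0.83914×0.755) = 0.97587, so the speed is 0.9759c.

0.9759c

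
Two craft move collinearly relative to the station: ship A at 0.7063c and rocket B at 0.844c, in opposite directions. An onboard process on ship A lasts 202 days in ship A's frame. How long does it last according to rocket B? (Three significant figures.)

849 days

Transform ship A's velocity into rocket B's frame: (0.7063 + 0.844)/(1 + 0.7063·0.844) = 1.5503/1.5961172, so the relative speed is 0.97129c.
At |u| = 0.97129c, γ = (1 − 0.943404)^(−1/2) = 4.2035.
Ship A's interval is proper; time dilation gives Δt_B = γΔτ = 4.2035 × 202 days = 849 days.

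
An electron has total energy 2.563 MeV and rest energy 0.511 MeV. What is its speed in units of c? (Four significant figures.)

0.9799c

Total energy E = γmc² gives γ = 2.563/0.511 = 5.0157.
Hence β = √(1 − 1/γ²) = √(1 − 0.03975) = √0.96025 = 0.9799.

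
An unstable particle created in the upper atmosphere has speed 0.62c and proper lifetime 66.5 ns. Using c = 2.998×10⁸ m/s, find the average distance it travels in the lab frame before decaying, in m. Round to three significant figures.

15.8 m

With β = 0.62, γ = 1/√(1 − 0.62²) = 1/√0.6156 = 1.2745.
Lab-frame lifetime: Δt = γτ = 1.2745 × 66.5 ns = 84.754 ns.
Distance: d = vΔt = 0.62 × 2.998×10⁸ m/s × 8.4754×10^-8 s = 15.8 m.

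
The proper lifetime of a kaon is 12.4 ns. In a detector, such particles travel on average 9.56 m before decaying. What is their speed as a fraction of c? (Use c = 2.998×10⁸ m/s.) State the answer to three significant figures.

Lab distance = (lab lifetime)·v = γτ·βc, so βγ = d/(cτ) = 9.560/(2.998×10⁸ × 1.240×10^-8) = 2.5716.
With βγ = 2.5716: γ² = 1 + (βγ)² = 7.61313, and β = (βγ)/γ = 2.5716/2.75919 = 0.932.

0.932c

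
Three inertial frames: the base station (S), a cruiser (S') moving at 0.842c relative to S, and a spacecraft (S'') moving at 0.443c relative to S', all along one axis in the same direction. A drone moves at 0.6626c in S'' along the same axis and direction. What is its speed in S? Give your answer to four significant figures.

0.9867c

Apply u = (u'+v)/(1+u'v) twice. Drone in the cruiser frame: (0.6626+0.443)/(1+0.6626·0.443) = 1.1056/1.2935318 = 0.85471c.
That velocity, transformed to the rest frame of the base station: (0.85471+0.842)/(1+0.85471·0.842) = 1.69671/1.71966582 = 0.98665c.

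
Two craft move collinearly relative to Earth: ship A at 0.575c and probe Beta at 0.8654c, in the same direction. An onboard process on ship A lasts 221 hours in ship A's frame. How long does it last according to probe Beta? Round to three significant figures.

The velocity of ship A relative to probe Beta is (0.575 − 0.8654)c / (1 − 0.575×0.8654) = −0.57803c; relative speed 0.57803c.
γ for this relative speed: γ = 1/√(1 − 0.334119) = 1.2255.
The clock on ship A records proper time, so probe Beta measures Δt = γΔτ = 1.2255 × 221 = 271 hours.

271 hours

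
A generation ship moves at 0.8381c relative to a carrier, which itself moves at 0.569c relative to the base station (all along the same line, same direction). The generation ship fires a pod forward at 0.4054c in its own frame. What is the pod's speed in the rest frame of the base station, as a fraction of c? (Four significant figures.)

First combine the pod and generation ship (S''→S'): u₁ = (0.4054 + 0.8381)/(1 + 0.4054×0.8381) = 1.2435/1.33976574 = 0.92815.
Then combine with the carrier (S'→S): u = (0.92815 + 0.569)/(1 + 0.92815×0.569) = 1.49715/1.52811735 = 0.97973.

0.9797c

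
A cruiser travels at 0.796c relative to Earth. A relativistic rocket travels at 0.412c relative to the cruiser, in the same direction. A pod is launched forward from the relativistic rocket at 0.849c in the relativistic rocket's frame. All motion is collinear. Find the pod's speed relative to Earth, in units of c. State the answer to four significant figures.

0.9923c

Compose velocities in two stages. Stage 1 (into S'): u₁ = (0.849+0.412)/(1+0.849×0.412) = 0.93422.
Stage 2 (into S): u = (0.93422+0.796)/(1+0.93422×0.796) = 0.9923, so the speed is 0.9923c.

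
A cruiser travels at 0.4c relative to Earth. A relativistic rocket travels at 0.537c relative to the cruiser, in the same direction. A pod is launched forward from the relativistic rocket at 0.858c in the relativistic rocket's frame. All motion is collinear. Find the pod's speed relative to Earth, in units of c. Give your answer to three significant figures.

Compose velocities in two stages. Stage 1 (into S'): u₁ = (0.858+0.537)/(1+0.858×0.537) = 0.95499.
Stage 2 (into S): u = (0.95499+0.4)/(1+0.95499×0.4) = 0.98046, so the speed is 0.980c.

0.980c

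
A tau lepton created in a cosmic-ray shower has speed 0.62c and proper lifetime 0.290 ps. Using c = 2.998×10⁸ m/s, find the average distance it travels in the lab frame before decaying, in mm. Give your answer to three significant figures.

With β = 0.62, γ = 1/√(1 − 0.62²) = 1/√0.6156 = 1.2745.
Lab-frame lifetime: Δt = γτ = 1.2745 × 0.290 ps = 0.3696 ps.
Distance: d = vΔt = 0.62 × 2.998×10⁸ m/s × 3.6960×10^-13 s = 6.87×10^-5 m = 0.0687 mm.

0.0687 mm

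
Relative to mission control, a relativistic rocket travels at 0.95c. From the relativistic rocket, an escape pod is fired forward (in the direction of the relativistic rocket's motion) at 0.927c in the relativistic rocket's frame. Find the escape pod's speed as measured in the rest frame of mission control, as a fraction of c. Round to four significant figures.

0.9981c

In units of c, u = (u' + v)/(1 + u'v) with u' = 0.927 and v = 0.95.
Numerator: 0.927 + 0.95 = 1.877. Denominator: 1 + (0.927)(0.95) = 1.88065.
u = 1.877/1.88065 = 0.99806, so the speed is 0.9981c.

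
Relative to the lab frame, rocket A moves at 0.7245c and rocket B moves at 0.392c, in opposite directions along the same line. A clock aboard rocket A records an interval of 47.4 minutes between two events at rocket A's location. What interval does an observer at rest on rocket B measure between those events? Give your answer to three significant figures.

96.0 minutes

The velocity of rocket A relative to rocket B is (0.7245 + 0.392)c / (1 + 0.7245×0.392) = 0.86955c; relative speed 0.86955c.
At |u| = 0.86955c, γ = (1 − 0.756117)^(−1/2) = 2.0249.
The clock on rocket A records proper time, so rocket B measures Δt = γΔτ = 2.0249 × 47.4 = 96.0 minutes.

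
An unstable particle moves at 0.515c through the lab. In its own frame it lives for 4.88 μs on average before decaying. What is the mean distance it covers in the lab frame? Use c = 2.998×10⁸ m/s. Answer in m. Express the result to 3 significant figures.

γ = 1/√(1 − β²) = 1/√(1 − 0.265225) = 1/√0.734775 = 1/0.85719 = 1.1666.
Lab-frame lifetime: Δt = γτ = 1.1666 × 4.88 μs = 5.693 μs.
Distance: d = vΔt = 0.515 × 2.998×10⁸ m/s × 5.6930×10^-6 s = 879 m.

879 m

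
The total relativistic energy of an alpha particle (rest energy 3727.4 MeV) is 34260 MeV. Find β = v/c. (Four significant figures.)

0.9941

Total energy E = γmc² gives γ = 34260/3727.4 = 9.1914.
Hence β = √(1 − 1/γ²) = √(1 − 0.0118369) = √0.9881631 = 0.9941.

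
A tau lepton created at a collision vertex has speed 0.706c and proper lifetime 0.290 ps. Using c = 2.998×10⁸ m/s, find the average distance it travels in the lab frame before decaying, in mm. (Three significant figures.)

0.0867 mm

β² = 0.498436, so γ = 1/√0.501564 = 1.412.
Lab-frame lifetime: Δt = γτ = 1.412 × 0.290 ps = 0.40948 ps.
Distance: d = vΔt = 0.706 × 2.998×10⁸ m/s × 4.0948×10^-13 s = 8.67×10^-5 m = 0.0867 mm.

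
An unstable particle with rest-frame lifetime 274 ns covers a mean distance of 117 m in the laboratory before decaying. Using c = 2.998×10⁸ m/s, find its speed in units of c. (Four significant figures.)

0.8184c

Let x = d/(cτ) = 117.0 m / (2.998×10⁸ m/s × 2.740×10^-7 s) = 1.4243. Since d = βγcτ, x = βγ = β/√(1−β²).
Solving: β² = x²/(1+x²) = 2.02863/3.02863 = 0.669818, so β = 0.8184.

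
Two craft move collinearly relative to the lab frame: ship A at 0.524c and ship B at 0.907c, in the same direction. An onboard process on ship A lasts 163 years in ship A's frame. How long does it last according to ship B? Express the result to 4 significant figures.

The velocity of ship A relative to ship B is (0.524 − 0.907)c / (1 − 0.524×0.907) = −0.7299c; relative speed 0.7299c.
At |u| = 0.7299c, γ = (1 − 0.532754)^(−1/2) = 1.4629.
The clock on ship A records proper time, so ship B measures Δt = γΔτ = 1.4629 × 163 = 238.5 years.

238.5 years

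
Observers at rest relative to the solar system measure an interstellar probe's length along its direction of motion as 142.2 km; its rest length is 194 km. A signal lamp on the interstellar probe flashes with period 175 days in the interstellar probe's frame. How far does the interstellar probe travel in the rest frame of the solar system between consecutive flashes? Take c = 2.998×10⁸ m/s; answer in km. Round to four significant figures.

γ = L₀/L = 194/142.2 = 1.36428.
β = √(1 − 1/γ²) = 0.68024. Lab-frame period = γτ = 1.36428×175 days = 238.75 days. Distance = βc × γτ = 0.68024 × 2.998×10⁸ m/s × 20628000 s = 4.2068×10^15 m = 4.207×10^12 km.

4.207×10^12 km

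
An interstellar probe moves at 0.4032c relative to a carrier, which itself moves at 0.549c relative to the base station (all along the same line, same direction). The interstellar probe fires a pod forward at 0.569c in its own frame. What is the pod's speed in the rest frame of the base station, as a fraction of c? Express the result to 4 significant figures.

0.9342c

Apply u = (u'+v)/(1+u'v) twice. Pod in the carrier frame: (0.569+0.4032)/(1+0.569·0.4032) = 0.9722/1.2294208 = 0.79078c.
That velocity, transformed to the rest frame of the base station: (0.79078+0.549)/(1+0.79078·0.549) = 1.33978/1.43413822 = 0.93421c.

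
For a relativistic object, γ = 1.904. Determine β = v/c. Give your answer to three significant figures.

β = √(1 − 1/γ²) = √(1 − 1/3.625216) = √0.724154 = 0.851.

0.851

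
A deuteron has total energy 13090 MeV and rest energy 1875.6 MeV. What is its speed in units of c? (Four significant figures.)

γ = E/(mc²) = 13090/1875.6 = 6.9791.
β = √(1 − 1/γ²) = √(1 − 0.0205306) = √0.9794694 = 0.9897.

0.9897c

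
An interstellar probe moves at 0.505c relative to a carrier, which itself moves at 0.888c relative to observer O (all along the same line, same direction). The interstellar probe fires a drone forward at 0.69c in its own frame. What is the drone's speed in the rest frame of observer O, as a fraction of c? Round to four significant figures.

0.9929c

Compose velocities in two stages. Stage 1 (into S'): u₁ = (0.69+0.505)/(1+0.69×0.505) = 0.8862.
Stage 2 (into S): u = (0.8862+0.888)/(1+0.8862×0.888) = 0.99287, so the speed is 0.9929c.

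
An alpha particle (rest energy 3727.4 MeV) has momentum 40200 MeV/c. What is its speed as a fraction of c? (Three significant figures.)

βγ = pc/(mc²) = 40200/3727.4 = 10.785.
Since γ² = 1 + (βγ)² = 117.316, γ = √117.316 = 10.8313, and β = (βγ)/γ = 10.785/10.8313 = 0.996.

0.996c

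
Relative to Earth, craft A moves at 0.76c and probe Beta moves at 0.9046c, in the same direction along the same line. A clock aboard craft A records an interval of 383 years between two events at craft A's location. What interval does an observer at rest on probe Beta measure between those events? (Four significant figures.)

432.0 years

Transform craft A's velocity into probe Beta's frame: (0.76 − 0.9046)/(1 − 0.76·0.9046) = −0.1446/0.312504, so the relative speed is 0.46271c.
γ for this relative speed: γ = 1/√(1 − 0.214101) = 1.128.
The clock on craft A records proper time, so probe Beta measures Δt = γΔτ = 1.128 × 383 = 432.0 years.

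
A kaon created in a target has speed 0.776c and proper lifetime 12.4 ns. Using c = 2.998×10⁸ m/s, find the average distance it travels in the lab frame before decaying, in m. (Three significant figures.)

Lorentz factor: γ = (1 − 0.602176)^(−1/2) = 1.5855.
Lab-frame lifetime: Δt = γτ = 1.5855 × 12.4 ns = 19.66 ns.
Distance: d = vΔt = 0.776 × 2.998×10⁸ m/s × 1.9660×10^-8 s = 4.57 m.

4.57 m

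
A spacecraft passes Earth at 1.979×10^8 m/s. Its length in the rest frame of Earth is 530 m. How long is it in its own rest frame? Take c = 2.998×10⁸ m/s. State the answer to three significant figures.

β = v/c = (1.979×10^8 m/s)/(2.998×10⁸ m/s) = 0.660107.
With β = 0.660107, γ = 1/√(1 − 0.660107²) = 1/√0.5642587 = 1.3313.
Proper length: L₀ = γ·L = 1.3313 × 530 = 706 m.

706 m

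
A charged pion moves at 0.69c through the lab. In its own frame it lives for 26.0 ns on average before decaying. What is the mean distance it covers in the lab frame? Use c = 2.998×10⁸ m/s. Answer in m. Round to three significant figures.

7.43 m

Lorentz factor: γ = (1 − 0.4761)^(−1/2) = 1.3816.
Lab-frame lifetime: Δt = γτ = 1.3816 × 26.0 ns = 35.922 ns.
Distance: d = vΔt = 0.69 × 2.998×10⁸ m/s × 3.5922×10^-8 s = 7.43 m.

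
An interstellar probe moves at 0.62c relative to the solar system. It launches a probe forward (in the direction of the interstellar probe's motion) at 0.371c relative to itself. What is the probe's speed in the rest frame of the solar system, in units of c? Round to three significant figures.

In units of c, u = (u' + v)/(1 + u'v) with u' = 0.371 and v = 0.62.
Numerator: 0.371 + 0.62 = 0.991. Denominator: 1 + (0.371)(0.62) = 1.23002.
u = 0.991/1.23002 = 0.80568, so the speed is 0.806c.

0.806c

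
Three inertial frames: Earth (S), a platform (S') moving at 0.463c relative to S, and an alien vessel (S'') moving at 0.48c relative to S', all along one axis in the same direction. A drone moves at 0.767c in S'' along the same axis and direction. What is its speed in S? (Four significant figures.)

Compose velocities in two stages. Stage 1 (into S'): u₁ = (0.767+0.48)/(1+0.767×0.48) = 0.91144.
Stage 2 (into S): u = (0.91144+0.463)/(1+0.91144×0.463) = 0.96656, so the speed is 0.9666c.

0.9666c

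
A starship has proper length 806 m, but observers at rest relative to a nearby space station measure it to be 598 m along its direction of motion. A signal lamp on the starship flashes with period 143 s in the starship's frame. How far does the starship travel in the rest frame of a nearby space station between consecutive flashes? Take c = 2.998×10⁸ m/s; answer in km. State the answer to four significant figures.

γ = L₀/L = 806/598 = 1.34783.
β = √(1 − 1/γ²) = 0.67047. Lab-frame period = γτ = 1.34783×143 s = 192.74 s. Distance = βc × γτ = 0.67047 × 2.998×10⁸ m/s × 192.74 s = 3.8742×10^10 m = 3.874×10^7 km.

3.874×10^7 km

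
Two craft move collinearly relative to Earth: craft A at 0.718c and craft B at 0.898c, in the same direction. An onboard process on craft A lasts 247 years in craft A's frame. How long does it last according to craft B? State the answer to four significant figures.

286.5 years

The velocity of craft A relative to craft B is (0.718 − 0.898)c / (1 − 0.718×0.898) = −0.50671c; relative speed 0.50671c.
γ for this relative speed: γ = 1/√(1 − 0.256755) = 1.1599.
The clock on craft A records proper time, so craft B measures Δt = γΔτ = 1.1599 × 247 = 286.5 years.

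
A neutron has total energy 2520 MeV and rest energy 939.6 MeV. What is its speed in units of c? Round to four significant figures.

γ = E/(mc²) = 2520/939.6 = 2.682.
β = √(1 − 1/γ²) = √(1 − 0.139022) = √0.860978 = 0.9279.

0.9279c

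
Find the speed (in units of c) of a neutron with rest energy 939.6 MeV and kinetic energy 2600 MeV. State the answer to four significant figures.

K = (γ−1)mc², so γ = 1 + 2600/939.6 = 3.7671.
Then v/c = √(1 − γ⁻²) = √(1 − 0.070467) = √0.929533 = 0.9641.

0.9641c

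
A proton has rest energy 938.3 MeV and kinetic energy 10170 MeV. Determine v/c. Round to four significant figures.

γ = 1 + K/(mc²) = 1 + 10170/938.3 = 11.839.
β = √(1 − 1/γ²) = √(1 − 0.00713461) = √0.99286539 = 0.9964.

0.9964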